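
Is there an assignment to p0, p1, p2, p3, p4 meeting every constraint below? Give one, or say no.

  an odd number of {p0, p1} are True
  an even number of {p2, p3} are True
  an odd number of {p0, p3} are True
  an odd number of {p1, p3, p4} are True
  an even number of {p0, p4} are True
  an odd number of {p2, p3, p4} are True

p0: True, p1: False, p2: False, p3: False, p4: True

{p0, p1}: 1 true → odd ✓
{p2, p3}: 0 true → even ✓
{p0, p3}: 1 true → odd ✓
{p1, p3, p4}: 1 true → odd ✓
{p0, p4}: 2 true → even ✓
{p2, p3, p4}: 1 true → odd ✓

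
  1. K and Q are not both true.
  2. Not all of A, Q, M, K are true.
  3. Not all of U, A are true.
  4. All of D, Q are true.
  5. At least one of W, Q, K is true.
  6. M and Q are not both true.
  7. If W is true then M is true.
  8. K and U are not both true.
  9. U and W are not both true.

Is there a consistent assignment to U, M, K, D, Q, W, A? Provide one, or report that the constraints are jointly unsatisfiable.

U=T, M=F, K=F, D=T, Q=T, W=F, A=F

  (1) K=F, Q=T — not both ✓
  (2) {A, Q, M, K}: 1/4 true — not all ✓
  (3) {U, A}: 1/2 true — not all ✓
  (4) {D, Q}: all 2 true ✓
  (5) {W, Q, K}: 1 true — at least one ✓
  (6) M=F, Q=T — not both ✓
  (7) W=F ⇒ M: vacuous ✓
  (8) K=F, U=T — not both ✓
  (9) U=T, W=F — not both ✓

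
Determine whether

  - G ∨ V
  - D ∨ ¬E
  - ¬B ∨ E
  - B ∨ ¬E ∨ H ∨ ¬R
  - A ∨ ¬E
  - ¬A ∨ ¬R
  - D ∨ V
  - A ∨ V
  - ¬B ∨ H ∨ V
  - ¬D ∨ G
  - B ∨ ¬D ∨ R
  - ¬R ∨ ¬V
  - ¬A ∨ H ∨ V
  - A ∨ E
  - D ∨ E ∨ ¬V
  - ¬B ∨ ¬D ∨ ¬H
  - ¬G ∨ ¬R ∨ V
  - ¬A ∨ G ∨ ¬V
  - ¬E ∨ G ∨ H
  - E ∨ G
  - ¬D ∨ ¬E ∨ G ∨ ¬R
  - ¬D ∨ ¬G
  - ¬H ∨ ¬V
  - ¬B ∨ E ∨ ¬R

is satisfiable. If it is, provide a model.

Unsatisfiable

Case D = True:
  (¬D ∨ G) forces G = True.
  Clause (¬D ∨ ¬G) is falsified — contradiction.
Case D = False:
  (D ∨ ¬E) forces E = False.
  (¬B ∨ E) forces B = False.
  (D ∨ V) forces V = True.
  Clause (D ∨ E ∨ ¬V) is falsified — contradiction.
Both cases fail, so the formula is unsatisfiable.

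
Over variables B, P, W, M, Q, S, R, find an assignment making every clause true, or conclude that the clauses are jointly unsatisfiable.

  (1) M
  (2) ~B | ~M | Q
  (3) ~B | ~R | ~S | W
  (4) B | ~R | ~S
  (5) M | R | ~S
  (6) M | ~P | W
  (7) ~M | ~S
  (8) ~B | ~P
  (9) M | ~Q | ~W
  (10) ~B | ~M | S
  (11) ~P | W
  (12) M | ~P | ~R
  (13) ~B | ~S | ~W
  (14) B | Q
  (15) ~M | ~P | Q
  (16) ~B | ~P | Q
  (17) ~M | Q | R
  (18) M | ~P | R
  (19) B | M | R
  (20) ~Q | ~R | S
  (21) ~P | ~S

Unit clause (M) forces M = True.
In (~M | ~S) only ~S is left, so S = False.
In (~B | ~M | S) only ~B is left, so B = False.
In (B | Q) only Q is left, so Q = True.
In (~Q | ~R | S) only ~R is left, so R = False.
Set P = False.
Set W = False.
All clauses satisfied.

B: False, P: False, W: False, M: True, Q: True, S: False, R: False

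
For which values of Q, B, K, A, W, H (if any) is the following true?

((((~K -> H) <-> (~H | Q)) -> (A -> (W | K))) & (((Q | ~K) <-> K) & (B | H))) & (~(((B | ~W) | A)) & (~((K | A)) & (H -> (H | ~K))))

The formula is unsatisfiable.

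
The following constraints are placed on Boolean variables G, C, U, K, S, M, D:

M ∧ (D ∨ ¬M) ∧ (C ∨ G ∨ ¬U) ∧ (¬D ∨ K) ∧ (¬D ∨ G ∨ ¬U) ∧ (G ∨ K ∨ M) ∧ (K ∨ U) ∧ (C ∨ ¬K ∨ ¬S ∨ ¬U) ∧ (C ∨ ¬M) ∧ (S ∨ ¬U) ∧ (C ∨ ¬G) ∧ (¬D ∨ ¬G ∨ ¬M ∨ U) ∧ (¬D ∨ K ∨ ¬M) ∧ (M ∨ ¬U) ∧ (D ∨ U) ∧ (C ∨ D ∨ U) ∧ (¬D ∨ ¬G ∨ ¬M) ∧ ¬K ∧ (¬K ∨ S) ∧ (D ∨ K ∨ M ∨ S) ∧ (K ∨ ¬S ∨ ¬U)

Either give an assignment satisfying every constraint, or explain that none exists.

Case K = True:
  Clause (¬K) is falsified — contradiction.
Case K = False:
  (M) forces M = True.
  (D ∨ ¬M) forces D = True.
  Clause (¬D ∨ K) is falsified — contradiction.
Both cases fail, so the formula is unsatisfiable.

UNSATISFIABLE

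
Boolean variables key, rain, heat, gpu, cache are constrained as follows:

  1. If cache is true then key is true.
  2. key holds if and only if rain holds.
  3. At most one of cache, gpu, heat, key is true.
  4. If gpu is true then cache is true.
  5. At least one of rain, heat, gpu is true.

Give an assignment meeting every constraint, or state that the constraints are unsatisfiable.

key: False, rain: False, heat: True, gpu: False, cache: False

  (1) cache=F ⇒ key: vacuous ✓
  (2) key=F, rain=F — same ✓
  (3) {cache, gpu, heat, key}: 1 true — at most one ✓
  (4) gpu=F ⇒ cache: vacuous ✓
  (5) {rain, heat, gpu}: 1 true — at least one ✓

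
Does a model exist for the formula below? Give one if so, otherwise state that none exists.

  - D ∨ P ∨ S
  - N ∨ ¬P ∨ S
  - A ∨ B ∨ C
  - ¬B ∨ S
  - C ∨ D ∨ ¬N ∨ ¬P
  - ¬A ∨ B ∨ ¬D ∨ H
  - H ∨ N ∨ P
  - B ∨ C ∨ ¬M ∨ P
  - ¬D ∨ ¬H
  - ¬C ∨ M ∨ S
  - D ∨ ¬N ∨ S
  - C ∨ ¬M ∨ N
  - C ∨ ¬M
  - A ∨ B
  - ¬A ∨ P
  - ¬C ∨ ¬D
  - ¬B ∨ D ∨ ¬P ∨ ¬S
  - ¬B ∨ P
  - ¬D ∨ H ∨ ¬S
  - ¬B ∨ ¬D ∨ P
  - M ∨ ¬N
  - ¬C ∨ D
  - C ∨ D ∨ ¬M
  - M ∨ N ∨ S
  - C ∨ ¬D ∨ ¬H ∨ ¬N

S=T, D=F, A=T, M=F, N=F, H=F, P=T, C=F, B=F

Set S = True.
Try D = True:
  (¬D ∨ ¬H) forces H = False.
  clause (¬D ∨ H ∨ ¬S) is falsified — backtrack.
So D = False.
  then (¬C ∨ D) forces C = False.
  then (C ∨ D ∨ ¬M) forces M = False.
  then (M ∨ ¬N) forces N = False.
Try A = False:
  (A ∨ B ∨ C) forces B = True.
  (¬B ∨ D ∨ ¬P ∨ ¬S) forces P = False.
  clause (¬B ∨ P) is falsified — backtrack.
So A = True.
  then (¬A ∨ P) forces P = True.
  then (¬B ∨ D ∨ ¬P ∨ ¬S) forces B = False.
Set H = False.
All clauses satisfied.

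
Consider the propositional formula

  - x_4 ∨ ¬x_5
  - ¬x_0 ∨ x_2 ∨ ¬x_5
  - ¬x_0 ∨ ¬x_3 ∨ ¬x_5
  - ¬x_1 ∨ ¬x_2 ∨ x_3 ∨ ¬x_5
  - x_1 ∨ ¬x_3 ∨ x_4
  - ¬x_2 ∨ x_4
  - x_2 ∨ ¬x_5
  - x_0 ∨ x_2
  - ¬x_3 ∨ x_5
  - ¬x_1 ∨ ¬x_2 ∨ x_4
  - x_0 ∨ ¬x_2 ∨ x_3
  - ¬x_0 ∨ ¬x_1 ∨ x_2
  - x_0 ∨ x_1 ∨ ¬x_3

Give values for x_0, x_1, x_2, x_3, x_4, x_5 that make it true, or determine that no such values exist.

Set x_0 = False.
  then (x_0 ∨ x_2) forces x_2 = True.
  then (x_0 ∨ ¬x_2 ∨ x_3) forces x_3 = True.
  then (x_0 ∨ x_1 ∨ ¬x_3) forces x_1 = True.
  then (¬x_2 ∨ x_4) forces x_4 = True.
  then (¬x_3 ∨ x_5) forces x_5 = True.
All clauses satisfied.

x_0=F, x_1=T, x_2=T, x_3=T, x_4=T, x_5=T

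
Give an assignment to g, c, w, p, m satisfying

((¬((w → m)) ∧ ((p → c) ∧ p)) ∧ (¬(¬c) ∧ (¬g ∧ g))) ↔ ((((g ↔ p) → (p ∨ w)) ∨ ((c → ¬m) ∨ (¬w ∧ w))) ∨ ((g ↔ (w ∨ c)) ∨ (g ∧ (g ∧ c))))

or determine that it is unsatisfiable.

g = False; c = True; w = False; p = False; m = True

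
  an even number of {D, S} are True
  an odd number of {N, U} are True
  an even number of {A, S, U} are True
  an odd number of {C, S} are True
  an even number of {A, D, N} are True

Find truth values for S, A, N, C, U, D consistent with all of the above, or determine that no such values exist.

No satisfying assignment exists.

Adding constraints 1, 2, 3, 5 mod 2: every variable appears an even number of times on the left, so the left side is 0.
But the right sides sum to 1 (mod 2). 0 ≠ 1 — the system is inconsistent.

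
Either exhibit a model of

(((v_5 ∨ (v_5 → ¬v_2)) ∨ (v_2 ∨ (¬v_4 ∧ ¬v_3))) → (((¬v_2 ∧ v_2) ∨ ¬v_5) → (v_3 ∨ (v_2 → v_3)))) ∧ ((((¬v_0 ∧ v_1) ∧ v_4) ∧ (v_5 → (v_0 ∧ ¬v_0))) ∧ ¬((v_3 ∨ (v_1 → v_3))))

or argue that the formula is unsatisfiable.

v_0 = False; v_1 = True; v_2 = False; v_3 = False; v_4 = True; v_5 = False

  ((v_5 ∨ (v_5 → ¬v_2)) ∨ (v_2 ∨ (¬v_4 ∧ ¬v_3))) → (((¬v_2 ∧ v_2) ∨ ¬v_5) → (v_3 ∨ (v_2 → v_3))) = True
    (v_5 ∨ (v_5 → ¬v_2)) ∨ (v_2 ∨ (¬v_4 ∧ ¬v_3)) = True
      v_5 ∨ (v_5 → ¬v_2) = True
        v_5 → ¬v_2 = True
          ¬v_2 = True
      v_2 ∨ (¬v_4 ∧ ¬v_3) = False
        ¬v_4 ∧ ¬v_3 = False
          ¬v_4 = False
          ¬v_3 = True
    ((¬v_2 ∧ v_2) ∨ ¬v_5) → (v_3 ∨ (v_2 → v_3)) = True
      (¬v_2 ∧ v_2) ∨ ¬v_5 = True
        ¬v_2 ∧ v_2 = False
          ¬v_2 = True
        ¬v_5 = True
      v_3 ∨ (v_2 → v_3) = True
        v_2 → v_3 = True
  (((¬v_0 ∧ v_1) ∧ v_4) ∧ (v_5 → (v_0 ∧ ¬v_0))) ∧ ¬((v_3 ∨ (v_1 → v_3))) = True
    ((¬v_0 ∧ v_1) ∧ v_4) ∧ (v_5 → (v_0 ∧ ¬v_0)) = True
      (¬v_0 ∧ v_1) ∧ v_4 = True
        ¬v_0 ∧ v_1 = True
          ¬v_0 = True
      v_5 → (v_0 ∧ ¬v_0) = True
        v_0 ∧ ¬v_0 = False
          ¬v_0 = True
    ¬((v_3 ∨ (v_1 → v_3))) = True
      v_3 ∨ (v_1 → v_3) = False
        v_1 → v_3 = False
Both conjuncts True, so the formula holds.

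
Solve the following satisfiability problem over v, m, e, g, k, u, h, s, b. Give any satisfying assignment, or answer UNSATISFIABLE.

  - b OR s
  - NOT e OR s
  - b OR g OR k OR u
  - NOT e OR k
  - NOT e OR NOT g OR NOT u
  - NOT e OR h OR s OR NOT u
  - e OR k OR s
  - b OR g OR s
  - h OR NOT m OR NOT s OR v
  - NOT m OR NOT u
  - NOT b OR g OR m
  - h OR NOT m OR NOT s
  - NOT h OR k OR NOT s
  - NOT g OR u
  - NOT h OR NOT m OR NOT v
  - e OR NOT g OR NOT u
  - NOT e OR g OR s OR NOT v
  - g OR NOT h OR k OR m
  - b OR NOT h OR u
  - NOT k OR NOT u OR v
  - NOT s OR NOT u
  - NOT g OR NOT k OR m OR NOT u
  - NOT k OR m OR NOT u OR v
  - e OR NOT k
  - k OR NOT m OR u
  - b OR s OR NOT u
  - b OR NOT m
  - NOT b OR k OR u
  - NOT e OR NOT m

Set v = False.
Try m = True:
  (NOT m OR NOT u) forces u = False.
  (NOT g OR u) forces g = False.
  (k OR NOT m OR u) forces k = True.
  (e OR NOT k) forces e = True.
  clause (NOT e OR NOT m) is falsified — backtrack.
So m = False.
Set e = True.
  then (NOT e OR s) forces s = True.
  then (NOT e OR k) forces k = True.
  then (NOT k OR NOT u OR v) forces u = False.
  then (NOT g OR u) forces g = False.
  then (NOT b OR g OR m) forces b = False.
  then (b OR NOT h OR u) forces h = False.
All clauses satisfied.

v = False; m = False; e = True; g = False; k = True; u = False; h = False; s = True; b = False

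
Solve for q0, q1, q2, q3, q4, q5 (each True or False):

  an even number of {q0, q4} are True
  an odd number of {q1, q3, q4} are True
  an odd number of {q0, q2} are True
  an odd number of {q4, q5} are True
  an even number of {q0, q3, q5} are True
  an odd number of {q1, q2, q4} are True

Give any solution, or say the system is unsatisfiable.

q0=F, q1=F, q2=T, q3=T, q4=F, q5=T

{q0, q4}: 0 true → even ✓
{q1, q3, q4}: 1 true → odd ✓
{q0, q2}: 1 true → odd ✓
{q4, q5}: 1 true → odd ✓
{q0, q3, q5}: 2 true → even ✓
{q1, q2, q4}: 1 true → odd ✓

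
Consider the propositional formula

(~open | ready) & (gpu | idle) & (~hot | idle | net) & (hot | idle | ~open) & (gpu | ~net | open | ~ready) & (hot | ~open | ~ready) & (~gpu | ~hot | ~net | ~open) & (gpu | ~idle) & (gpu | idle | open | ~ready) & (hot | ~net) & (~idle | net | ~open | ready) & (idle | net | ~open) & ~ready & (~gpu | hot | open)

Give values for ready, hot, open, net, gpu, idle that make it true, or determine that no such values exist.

ready = False, hot = True, open = False, net = False, gpu = True, idle = True

Unit clause (~ready) forces ready = False.
In (~open | ready) only ~open is left, so open = False.
Try hot = False:
  (hot | ~net) forces net = False.
  (~gpu | hot | open) forces gpu = False.
  (gpu | idle) forces idle = True.
  clause (gpu | ~idle) is falsified — backtrack.
So hot = True.
Set net = False.
  then (~hot | idle | net) forces idle = True.
  then (gpu | ~idle) forces gpu = True.
All clauses satisfied.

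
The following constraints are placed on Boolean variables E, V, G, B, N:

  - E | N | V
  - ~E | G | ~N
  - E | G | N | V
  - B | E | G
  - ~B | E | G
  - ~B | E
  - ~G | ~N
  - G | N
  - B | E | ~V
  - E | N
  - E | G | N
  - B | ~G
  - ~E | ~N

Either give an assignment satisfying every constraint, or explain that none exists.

Try E = False:
  (~B | E) forces B = False.
  (B | E | G) forces G = True.
  clause (B | ~G) is falsified — backtrack.
So E = True.
  then (~E | ~N) forces N = False.
  then (G | N) forces G = True.
  then (B | ~G) forces B = True.
Set V = True.
All clauses satisfied.

E=T, V=T, G=T, B=T, N=F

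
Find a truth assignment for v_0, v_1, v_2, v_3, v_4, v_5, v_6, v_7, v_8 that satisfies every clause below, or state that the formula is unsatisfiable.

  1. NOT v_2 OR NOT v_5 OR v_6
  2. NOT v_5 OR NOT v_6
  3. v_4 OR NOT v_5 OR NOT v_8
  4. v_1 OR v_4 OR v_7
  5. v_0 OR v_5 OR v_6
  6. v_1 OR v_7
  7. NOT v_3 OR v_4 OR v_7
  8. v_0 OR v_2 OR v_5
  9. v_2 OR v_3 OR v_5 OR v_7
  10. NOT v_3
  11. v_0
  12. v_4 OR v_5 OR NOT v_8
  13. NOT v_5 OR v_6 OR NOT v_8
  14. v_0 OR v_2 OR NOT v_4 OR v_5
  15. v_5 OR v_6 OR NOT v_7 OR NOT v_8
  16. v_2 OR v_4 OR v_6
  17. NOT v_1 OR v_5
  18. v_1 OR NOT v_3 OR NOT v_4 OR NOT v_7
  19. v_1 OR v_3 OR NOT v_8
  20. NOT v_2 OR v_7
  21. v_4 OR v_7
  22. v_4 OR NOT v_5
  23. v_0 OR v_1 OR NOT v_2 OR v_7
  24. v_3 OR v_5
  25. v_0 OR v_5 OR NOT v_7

Unit clause (NOT v_3) forces v_3 = False.
Unit clause (v_0) forces v_0 = True.
In (v_3 OR v_5) only v_5 is left, so v_5 = True.
In (NOT v_5 OR NOT v_6) only NOT v_6 is left, so v_6 = False.
In (NOT v_5 OR v_6 OR NOT v_8) only NOT v_8 is left, so v_8 = False.
In (v_4 OR NOT v_5) only v_4 is left, so v_4 = True.
In (NOT v_2 OR NOT v_5 OR v_6) only NOT v_2 is left, so v_2 = False.
Set v_1 = True.
Set v_7 = True.
All clauses satisfied.

v_0=T, v_1=T, v_2=F, v_3=F, v_4=T, v_5=T, v_6=F, v_7=T, v_8=F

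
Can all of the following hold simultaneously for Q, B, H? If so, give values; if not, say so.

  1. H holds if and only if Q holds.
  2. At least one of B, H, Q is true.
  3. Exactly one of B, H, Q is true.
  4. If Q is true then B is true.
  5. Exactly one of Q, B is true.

Q = False, B = True, H = False

  (1) H=F, Q=F — same ✓
  (2) {B, H, Q}: 1 true — at least one ✓
  (3) {B, H, Q}: 1 true — exactly one ✓
  (4) Q=F ⇒ B: vacuous ✓
  (5) {Q, B}: 1 true — exactly one ✓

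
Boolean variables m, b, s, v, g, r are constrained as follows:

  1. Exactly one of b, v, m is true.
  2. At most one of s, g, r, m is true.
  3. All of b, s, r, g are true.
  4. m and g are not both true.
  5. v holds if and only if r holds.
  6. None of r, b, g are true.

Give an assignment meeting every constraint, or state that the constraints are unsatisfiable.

Case b = True:
  Constraint (6) is violated (b=T) — contradiction.
Case b = False:
  Constraint (3) is violated (b=F) — contradiction.
Both cases fail — unsatisfiable.

Unsatisfiable — no assignment works.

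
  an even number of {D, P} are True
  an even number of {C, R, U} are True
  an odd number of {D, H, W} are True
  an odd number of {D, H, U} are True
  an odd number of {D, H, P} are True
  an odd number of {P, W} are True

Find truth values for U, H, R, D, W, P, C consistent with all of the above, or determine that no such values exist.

Unsatisfiable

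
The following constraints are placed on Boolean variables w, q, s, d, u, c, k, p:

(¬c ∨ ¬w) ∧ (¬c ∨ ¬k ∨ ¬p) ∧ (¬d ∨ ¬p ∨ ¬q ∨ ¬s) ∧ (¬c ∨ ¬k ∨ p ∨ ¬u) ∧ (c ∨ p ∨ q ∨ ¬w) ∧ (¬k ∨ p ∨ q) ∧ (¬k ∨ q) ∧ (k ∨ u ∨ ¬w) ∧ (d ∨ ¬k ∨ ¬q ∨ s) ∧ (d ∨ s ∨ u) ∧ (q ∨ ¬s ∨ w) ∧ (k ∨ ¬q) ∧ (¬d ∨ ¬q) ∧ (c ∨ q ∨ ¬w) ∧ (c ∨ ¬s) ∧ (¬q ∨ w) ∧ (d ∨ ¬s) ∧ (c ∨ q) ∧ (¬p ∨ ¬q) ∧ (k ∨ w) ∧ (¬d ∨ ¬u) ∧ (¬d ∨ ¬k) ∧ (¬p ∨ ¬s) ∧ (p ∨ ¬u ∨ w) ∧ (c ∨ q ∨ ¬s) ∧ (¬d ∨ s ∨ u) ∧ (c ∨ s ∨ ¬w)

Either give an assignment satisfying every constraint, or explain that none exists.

UNSATISFIABLE

Case q = True:
  (k ∨ ¬q) forces k = True.
  (¬d ∨ ¬q) forces d = False.
  (d ∨ ¬k ∨ ¬q ∨ s) forces s = True.
  Clause (d ∨ ¬s) is falsified — contradiction.
Case q = False:
  (¬k ∨ q) forces k = False.
  (c ∨ q) forces c = True.
  (¬c ∨ ¬w) forces w = False.
  Clause (k ∨ w) is falsified — contradiction.
Both cases fail, so the formula is unsatisfiable.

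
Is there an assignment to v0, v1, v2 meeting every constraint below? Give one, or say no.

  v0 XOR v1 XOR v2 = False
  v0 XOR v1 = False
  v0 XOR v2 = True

v0 = True; v1 = True; v2 = False

v0 XOR v1 XOR v2 = T XOR T XOR F = False ✓
v0 XOR v1 = T XOR T = False ✓
v0 XOR v2 = T XOR F = True ✓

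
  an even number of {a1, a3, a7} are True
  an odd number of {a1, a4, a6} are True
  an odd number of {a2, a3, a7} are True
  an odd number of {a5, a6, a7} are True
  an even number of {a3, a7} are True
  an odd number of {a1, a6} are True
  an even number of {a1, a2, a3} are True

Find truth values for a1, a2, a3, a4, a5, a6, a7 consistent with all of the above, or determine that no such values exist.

a1: False; a2: True; a3: True; a4: False; a5: True; a6: True; a7: True

{a1, a3, a7}: 2 true → even ✓
{a1, a4, a6}: 1 true → odd ✓
{a2, a3, a7}: 3 true → odd ✓
{a5, a6, a7}: 3 true → odd ✓
{a3, a7}: 2 true → even ✓
{a1, a6}: 1 true → odd ✓
{a1, a2, a3}: 2 true → even ✓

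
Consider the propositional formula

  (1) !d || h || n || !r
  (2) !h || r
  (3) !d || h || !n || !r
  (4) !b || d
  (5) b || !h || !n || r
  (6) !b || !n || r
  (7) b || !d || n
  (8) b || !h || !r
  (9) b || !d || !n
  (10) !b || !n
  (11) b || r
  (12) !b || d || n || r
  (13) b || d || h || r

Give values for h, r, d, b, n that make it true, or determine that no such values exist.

h = True, r = True, d = True, b = True, n = False

Set h = True.
  then (!h || r) forces r = True.
  then (b || !h || !r) forces b = True.
  then (!b || !n) forces n = False.
  then (!b || d) forces d = True.
All clauses satisfied.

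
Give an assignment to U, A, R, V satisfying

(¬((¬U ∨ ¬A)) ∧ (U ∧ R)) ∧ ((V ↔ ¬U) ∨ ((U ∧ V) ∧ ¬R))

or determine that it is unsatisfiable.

U = True; A = True; R = True; V = False

  ¬((¬U ∨ ¬A)) ∧ (U ∧ R) = True
    ¬((¬U ∨ ¬A)) = True
      ¬U ∨ ¬A = False
        ¬U = False
        ¬A = False
    U ∧ R = True
  (V ↔ ¬U) ∨ ((U ∧ V) ∧ ¬R) = True
    V ↔ ¬U = True
      ¬U = False
    (U ∧ V) ∧ ¬R = False
      U ∧ V = False
      ¬R = False
Both conjuncts True, so the formula holds.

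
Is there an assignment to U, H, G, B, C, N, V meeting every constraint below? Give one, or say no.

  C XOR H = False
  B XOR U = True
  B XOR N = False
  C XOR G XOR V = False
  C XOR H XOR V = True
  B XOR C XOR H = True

U: False; H: True; G: False; B: True; C: True; N: True; V: True

C XOR H = T XOR T = False ✓
B XOR U = T XOR F = True ✓
B XOR N = T XOR T = False ✓
C XOR G XOR V = T XOR F XOR T = False ✓
C XOR H XOR V = T XOR T XOR T = True ✓
B XOR C XOR H = T XOR T XOR T = True ✓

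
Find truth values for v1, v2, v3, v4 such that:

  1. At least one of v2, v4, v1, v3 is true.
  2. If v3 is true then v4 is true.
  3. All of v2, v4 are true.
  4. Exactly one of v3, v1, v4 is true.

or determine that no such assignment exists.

v1=F, v2=T, v3=F, v4=T

  (1) {v2, v4, v1, v3}: 2 true — at least one ✓
  (2) v3=F ⇒ v4: vacuous ✓
  (3) {v2, v4}: all 2 true ✓
  (4) {v3, v1, v4}: 1 true — exactly one ✓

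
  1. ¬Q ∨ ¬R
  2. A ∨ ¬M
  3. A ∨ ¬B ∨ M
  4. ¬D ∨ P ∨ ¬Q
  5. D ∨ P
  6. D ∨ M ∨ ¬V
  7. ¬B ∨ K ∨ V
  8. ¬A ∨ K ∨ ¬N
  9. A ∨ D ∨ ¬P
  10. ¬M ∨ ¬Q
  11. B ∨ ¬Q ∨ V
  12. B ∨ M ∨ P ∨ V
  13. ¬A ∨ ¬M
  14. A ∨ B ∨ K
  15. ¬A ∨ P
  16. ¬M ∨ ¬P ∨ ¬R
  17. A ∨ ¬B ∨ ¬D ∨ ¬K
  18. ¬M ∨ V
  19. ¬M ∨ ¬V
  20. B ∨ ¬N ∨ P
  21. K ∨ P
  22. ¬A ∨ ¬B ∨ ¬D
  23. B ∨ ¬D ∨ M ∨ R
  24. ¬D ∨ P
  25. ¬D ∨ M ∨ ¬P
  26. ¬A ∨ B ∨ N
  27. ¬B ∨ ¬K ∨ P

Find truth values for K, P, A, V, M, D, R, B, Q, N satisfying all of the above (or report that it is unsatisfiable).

K: True, P: True, A: True, V: False, M: False, D: False, R: True, B: True, Q: False, N: False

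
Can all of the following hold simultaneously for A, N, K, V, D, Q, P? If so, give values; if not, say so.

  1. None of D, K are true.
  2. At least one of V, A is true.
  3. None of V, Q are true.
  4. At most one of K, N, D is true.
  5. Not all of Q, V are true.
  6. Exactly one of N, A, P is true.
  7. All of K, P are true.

Unsatisfiable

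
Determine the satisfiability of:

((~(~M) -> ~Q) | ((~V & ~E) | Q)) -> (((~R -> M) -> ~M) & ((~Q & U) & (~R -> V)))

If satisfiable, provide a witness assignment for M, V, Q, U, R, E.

M=F; V=F; Q=F; U=T; R=T; E=F

  ((~(~M) -> ~Q) | ((~V & ~E) | Q)) -> (((~R -> M) -> ~M) & ((~Q & U) & (~R -> V))) = True
    (~(~M) -> ~Q) | ((~V & ~E) | Q) = True
      ~(~M) -> ~Q = True
        ~(~M) = False
          ~M = True
        ~Q = True
      (~V & ~E) | Q = True
        ~V & ~E = True
          ~V = True
          ~E = True
    ((~R -> M) -> ~M) & ((~Q & U) & (~R -> V)) = True
      (~R -> M) -> ~M = True
        ~R -> M = True
          ~R = False
        ~M = True
      (~Q & U) & (~R -> V) = True
        ~Q & U = True
          ~Q = True
        ~R -> V = True
          ~R = False
The formula evaluates to True.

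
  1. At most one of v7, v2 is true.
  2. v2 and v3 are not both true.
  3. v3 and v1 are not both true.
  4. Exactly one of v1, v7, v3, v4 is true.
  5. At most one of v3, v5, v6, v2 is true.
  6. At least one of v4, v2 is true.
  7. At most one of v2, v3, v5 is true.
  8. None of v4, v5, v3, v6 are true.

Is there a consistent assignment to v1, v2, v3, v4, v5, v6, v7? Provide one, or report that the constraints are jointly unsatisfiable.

v1=T, v2=T, v3=F, v4=F, v5=F, v6=F, v7=F

  (1) {v7, v2}: 1 true — at most one ✓
  (2) v2=T, v3=F — not both ✓
  (3) v3=F, v1=T — not both ✓
  (4) {v1, v7, v3, v4}: 1 true — exactly one ✓
  (5) {v3, v5, v6, v2}: 1 true — at most one ✓
  (6) {v4, v2}: 1 true — at least one ✓
  (7) {v2, v3, v5}: 1 true — at most one ✓
  (8) {v4, v5, v3, v6}: 0 true — none ✓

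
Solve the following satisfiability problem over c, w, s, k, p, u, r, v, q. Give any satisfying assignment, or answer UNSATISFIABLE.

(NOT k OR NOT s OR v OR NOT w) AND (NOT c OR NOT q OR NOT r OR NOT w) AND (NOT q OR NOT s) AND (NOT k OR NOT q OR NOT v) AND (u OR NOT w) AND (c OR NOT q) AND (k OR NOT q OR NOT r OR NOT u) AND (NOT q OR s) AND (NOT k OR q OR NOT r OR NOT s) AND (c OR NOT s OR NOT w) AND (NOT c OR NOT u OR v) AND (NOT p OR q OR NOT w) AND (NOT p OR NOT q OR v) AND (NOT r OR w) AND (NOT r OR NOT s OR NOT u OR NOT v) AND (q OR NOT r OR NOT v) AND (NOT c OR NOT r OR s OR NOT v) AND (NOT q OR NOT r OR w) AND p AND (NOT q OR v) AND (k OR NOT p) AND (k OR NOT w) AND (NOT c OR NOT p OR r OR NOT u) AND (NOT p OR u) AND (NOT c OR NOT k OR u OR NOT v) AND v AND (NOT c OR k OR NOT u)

c: False; w: False; s: False; k: True; p: True; u: True; r: False; v: True; q: False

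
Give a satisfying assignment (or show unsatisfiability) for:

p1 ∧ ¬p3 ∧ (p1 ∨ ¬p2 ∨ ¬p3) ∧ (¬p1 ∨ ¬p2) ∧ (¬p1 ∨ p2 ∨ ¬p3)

Unit clause (p1) forces p1 = True.
Unit clause (¬p3) forces p3 = False.
In (¬p1 ∨ ¬p2) only ¬p2 is left, so p2 = False.
All clauses satisfied.

p1: True, p2: False, p3: False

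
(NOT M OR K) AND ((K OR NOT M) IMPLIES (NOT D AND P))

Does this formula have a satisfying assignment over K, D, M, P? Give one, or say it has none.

K=T, D=F, M=F, P=T

  NOT M OR K = True
    NOT M = True
  (K OR NOT M) IMPLIES (NOT D AND P) = True
    K OR NOT M = True
      NOT M = True
    NOT D AND P = True
      NOT D = True
Both conjuncts True, so the formula holds.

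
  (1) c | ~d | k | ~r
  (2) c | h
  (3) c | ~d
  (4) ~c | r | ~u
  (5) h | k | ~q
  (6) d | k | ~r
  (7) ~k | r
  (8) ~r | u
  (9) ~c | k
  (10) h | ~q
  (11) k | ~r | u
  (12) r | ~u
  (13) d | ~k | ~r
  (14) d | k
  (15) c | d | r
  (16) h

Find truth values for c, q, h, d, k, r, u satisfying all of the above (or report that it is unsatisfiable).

Unit clause (h) forces h = True.
Set c = True.
  then (~c | k) forces k = True.
  then (~k | r) forces r = True.
  then (~r | u) forces u = True.
  then (d | ~k | ~r) forces d = True.
Set q = True.
All clauses satisfied.

c=T, q=T, h=T, d=T, k=T, r=T, u=T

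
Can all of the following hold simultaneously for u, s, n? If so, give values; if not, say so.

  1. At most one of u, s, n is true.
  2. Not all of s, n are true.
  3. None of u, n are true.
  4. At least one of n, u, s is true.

u = False, s = True, n = False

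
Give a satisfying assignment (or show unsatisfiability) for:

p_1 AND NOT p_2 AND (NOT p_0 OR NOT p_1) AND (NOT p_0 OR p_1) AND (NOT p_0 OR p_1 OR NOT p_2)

Unit clause (p_1) forces p_1 = True.
Unit clause (NOT p_2) forces p_2 = False.
In (NOT p_0 OR NOT p_1) only NOT p_0 is left, so p_0 = False.
All clauses satisfied.

p_0 = False, p_1 = True, p_2 = False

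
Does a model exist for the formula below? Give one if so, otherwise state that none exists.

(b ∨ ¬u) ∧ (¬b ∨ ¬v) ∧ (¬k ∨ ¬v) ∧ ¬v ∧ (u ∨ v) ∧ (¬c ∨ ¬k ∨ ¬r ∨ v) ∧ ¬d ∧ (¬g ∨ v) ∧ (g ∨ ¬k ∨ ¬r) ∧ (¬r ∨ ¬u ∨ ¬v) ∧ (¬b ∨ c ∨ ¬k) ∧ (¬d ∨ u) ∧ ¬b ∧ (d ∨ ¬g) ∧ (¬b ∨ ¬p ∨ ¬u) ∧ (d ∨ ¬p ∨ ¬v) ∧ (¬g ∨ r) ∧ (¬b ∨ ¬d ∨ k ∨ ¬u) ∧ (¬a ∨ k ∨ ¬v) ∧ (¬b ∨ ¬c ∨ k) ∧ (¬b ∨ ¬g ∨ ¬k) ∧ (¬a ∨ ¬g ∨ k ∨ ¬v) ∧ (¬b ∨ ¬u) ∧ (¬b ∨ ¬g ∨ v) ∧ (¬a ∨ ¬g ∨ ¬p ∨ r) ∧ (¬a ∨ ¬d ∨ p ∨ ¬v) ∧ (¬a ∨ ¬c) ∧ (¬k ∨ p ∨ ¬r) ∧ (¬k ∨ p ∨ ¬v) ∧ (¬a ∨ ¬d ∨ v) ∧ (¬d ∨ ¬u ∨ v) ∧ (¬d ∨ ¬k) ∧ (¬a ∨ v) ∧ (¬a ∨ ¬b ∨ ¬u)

Unsatisfiable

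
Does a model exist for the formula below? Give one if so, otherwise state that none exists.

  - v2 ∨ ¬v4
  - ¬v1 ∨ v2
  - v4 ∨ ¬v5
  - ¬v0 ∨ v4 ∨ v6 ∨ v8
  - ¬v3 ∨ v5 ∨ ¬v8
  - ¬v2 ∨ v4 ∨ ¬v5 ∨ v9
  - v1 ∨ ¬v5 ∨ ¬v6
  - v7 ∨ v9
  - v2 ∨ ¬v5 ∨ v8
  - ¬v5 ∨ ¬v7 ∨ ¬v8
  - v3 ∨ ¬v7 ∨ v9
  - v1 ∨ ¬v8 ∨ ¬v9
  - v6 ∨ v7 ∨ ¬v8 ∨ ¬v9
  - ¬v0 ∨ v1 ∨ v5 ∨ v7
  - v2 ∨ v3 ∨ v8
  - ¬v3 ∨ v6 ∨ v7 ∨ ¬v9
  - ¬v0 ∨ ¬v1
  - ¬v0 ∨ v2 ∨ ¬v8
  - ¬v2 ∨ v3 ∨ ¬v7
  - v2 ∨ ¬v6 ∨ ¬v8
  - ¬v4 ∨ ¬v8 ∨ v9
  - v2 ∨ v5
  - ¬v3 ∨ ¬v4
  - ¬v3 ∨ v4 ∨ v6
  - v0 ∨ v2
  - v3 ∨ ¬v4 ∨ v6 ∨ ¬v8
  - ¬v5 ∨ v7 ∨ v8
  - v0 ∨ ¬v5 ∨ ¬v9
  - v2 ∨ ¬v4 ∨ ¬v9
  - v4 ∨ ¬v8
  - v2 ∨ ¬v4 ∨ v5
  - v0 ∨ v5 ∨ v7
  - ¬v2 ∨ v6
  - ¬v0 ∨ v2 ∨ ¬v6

Set v0 = True.
  then (¬v0 ∨ ¬v1) forces v1 = False.
Try v2 = False:
  (v2 ∨ ¬v4) forces v4 = False.
  (v4 ∨ ¬v5) forces v5 = False.
  clause (v2 ∨ v5) is falsified — backtrack.
So v2 = True.
  then (¬v2 ∨ v6) forces v6 = True.
  then (v1 ∨ ¬v5 ∨ ¬v6) forces v5 = False.
  then (¬v0 ∨ v1 ∨ v5 ∨ v7) forces v7 = True.
  then (¬v2 ∨ v3 ∨ ¬v7) forces v3 = True.
  then (¬v3 ∨ ¬v4) forces v4 = False.
  then (v4 ∨ ¬v8) forces v8 = False.
Set v9 = False.
All clauses satisfied.

v0=T, v1=F, v2=T, v3=T, v4=F, v5=F, v6=T, v7=T, v8=F, v9=F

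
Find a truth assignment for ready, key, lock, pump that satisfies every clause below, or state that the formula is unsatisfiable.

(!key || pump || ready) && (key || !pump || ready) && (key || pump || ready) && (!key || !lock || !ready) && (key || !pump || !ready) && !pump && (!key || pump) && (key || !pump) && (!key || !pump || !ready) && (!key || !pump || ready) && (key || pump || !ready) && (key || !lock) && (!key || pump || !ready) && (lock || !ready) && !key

No satisfying assignment exists.

Case key = True:
  Clause (!key) is falsified — contradiction.
Case key = False:
  (!pump) forces pump = False.
  (key || pump || ready) forces ready = True.
  Clause (key || pump || !ready) is falsified — contradiction.
Both cases fail, so the formula is unsatisfiable.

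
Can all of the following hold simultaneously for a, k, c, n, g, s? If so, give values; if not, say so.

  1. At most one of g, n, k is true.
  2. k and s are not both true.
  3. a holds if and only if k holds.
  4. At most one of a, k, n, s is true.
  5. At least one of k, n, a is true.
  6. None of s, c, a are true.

a = False, k = False, c = False, n = True, g = False, s = False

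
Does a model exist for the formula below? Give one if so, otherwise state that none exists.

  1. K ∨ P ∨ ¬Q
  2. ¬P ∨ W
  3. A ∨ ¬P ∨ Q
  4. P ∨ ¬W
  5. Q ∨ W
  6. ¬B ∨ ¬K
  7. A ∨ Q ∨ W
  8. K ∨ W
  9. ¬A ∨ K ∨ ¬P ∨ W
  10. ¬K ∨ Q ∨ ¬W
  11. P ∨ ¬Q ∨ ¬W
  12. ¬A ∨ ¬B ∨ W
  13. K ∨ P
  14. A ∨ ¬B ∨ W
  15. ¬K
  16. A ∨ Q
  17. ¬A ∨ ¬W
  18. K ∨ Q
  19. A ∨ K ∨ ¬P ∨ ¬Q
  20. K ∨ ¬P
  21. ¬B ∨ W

Unsatisfiable — no assignment works.

Case K = True:
  Clause (¬K) is falsified — contradiction.
Case K = False:
  (K ∨ W) forces W = True.
  (P ∨ ¬W) forces P = True.
  Clause (K ∨ ¬P) is falsified — contradiction.
Both cases fail, so the formula is unsatisfiable.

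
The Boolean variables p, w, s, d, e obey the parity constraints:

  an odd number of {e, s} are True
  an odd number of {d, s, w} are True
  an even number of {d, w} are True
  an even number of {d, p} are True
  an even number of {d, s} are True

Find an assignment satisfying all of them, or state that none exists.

p: True, w: True, s: True, d: True, e: False

{e, s}: 1 true → odd ✓
{d, s, w}: 3 true → odd ✓
{d, w}: 2 true → even ✓
{d, p}: 2 true → even ✓
{d, s}: 2 true → even ✓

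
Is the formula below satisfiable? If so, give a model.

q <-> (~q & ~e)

e = True, q = False

  q <-> (~q & ~e) = True
    ~q & ~e = False
      ~q = True
      ~e = False
The formula evaluates to True.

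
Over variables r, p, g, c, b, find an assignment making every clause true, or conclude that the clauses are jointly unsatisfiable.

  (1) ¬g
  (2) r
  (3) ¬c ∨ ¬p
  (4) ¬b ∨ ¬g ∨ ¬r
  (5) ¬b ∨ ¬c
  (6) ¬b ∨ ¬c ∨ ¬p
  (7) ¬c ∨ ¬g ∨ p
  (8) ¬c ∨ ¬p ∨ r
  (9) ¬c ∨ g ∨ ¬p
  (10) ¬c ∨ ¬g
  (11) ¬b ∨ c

Unit clause (¬g) forces g = False.
Unit clause (r) forces r = True.
Set p = False.
Set c = False.
  then (¬b ∨ c) forces b = False.
All clauses satisfied.

r = True; p = False; g = False; c = False; b = False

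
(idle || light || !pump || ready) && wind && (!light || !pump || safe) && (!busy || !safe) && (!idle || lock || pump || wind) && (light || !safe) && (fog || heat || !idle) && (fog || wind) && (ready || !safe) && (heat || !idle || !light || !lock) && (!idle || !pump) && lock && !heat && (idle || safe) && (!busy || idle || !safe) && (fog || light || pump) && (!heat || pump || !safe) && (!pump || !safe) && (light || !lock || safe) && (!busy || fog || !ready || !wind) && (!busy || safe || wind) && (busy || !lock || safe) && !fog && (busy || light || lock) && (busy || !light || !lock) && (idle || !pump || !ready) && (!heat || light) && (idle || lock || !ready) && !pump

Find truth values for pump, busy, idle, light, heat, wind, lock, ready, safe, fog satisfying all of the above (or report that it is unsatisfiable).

Unsatisfiable — no assignment works.

Case heat = True:
  Clause (!heat) is falsified — contradiction.
Case heat = False:
  (wind) forces wind = True.
  (lock) forces lock = True.
  (!fog) forces fog = False.
  (fog || heat || !idle) forces idle = False.
  (idle || safe) forces safe = True.
  (!busy || !safe) forces busy = False.
  (light || !safe) forces light = True.
  Clause (busy || !light || !lock) is falsified — contradiction.
Both cases fail, so the formula is unsatisfiable.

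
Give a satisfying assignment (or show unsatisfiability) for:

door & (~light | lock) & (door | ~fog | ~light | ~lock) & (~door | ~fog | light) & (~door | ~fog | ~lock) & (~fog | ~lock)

lock = False, light = False, fog = False, door = True

Unit clause (door) forces door = True.
Set lock = False.
  then (~light | lock) forces light = False.
  then (~door | ~fog | light) forces fog = False.
All clauses satisfied.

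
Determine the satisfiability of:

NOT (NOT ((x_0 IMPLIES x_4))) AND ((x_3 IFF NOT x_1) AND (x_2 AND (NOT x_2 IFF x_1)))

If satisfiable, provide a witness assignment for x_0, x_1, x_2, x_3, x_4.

x_0: True, x_1: False, x_2: True, x_3: True, x_4: True

  NOT (NOT ((x_0 IMPLIES x_4))) = True
    NOT ((x_0 IMPLIES x_4)) = False
      x_0 IMPLIES x_4 = True
  (x_3 IFF NOT x_1) AND (x_2 AND (NOT x_2 IFF x_1)) = True
    x_3 IFF NOT x_1 = True
      NOT x_1 = True
    x_2 AND (NOT x_2 IFF x_1) = True
      NOT x_2 IFF x_1 = True
        NOT x_2 = False
Both conjuncts True, so the formula holds.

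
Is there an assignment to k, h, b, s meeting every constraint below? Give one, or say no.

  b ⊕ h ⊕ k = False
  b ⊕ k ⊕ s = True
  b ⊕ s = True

k = False, h = False, b = False, s = True

b ⊕ h ⊕ k = F ⊕ F ⊕ F = False ✓
b ⊕ k ⊕ s = F ⊕ F ⊕ T = True ✓
b ⊕ s = F ⊕ T = True ✓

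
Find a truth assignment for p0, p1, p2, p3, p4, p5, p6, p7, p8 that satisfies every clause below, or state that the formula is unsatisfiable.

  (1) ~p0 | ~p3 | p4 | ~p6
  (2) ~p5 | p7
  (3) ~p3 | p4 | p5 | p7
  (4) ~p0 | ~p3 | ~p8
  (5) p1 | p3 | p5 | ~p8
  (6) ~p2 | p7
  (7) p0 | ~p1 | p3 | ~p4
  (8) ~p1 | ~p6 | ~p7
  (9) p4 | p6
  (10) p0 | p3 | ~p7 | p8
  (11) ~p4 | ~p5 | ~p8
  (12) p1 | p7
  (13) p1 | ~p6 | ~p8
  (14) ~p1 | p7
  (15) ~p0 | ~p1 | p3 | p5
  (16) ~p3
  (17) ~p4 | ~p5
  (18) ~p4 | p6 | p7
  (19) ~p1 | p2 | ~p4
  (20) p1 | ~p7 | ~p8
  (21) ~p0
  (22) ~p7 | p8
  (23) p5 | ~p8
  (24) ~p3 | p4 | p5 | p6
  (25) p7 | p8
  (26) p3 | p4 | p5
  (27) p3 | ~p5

No satisfying assignment exists.

Case p0 = True:
  Clause (~p0) is falsified — contradiction.
Case p0 = False:
  (~p3) forces p3 = False.
  (p3 | ~p5) forces p5 = False.
  (p5 | ~p8) forces p8 = False.
  (p0 | p3 | ~p7 | p8) forces p7 = False.
  Clause (p7 | p8) is falsified — contradiction.
Both cases fail, so the formula is unsatisfiable.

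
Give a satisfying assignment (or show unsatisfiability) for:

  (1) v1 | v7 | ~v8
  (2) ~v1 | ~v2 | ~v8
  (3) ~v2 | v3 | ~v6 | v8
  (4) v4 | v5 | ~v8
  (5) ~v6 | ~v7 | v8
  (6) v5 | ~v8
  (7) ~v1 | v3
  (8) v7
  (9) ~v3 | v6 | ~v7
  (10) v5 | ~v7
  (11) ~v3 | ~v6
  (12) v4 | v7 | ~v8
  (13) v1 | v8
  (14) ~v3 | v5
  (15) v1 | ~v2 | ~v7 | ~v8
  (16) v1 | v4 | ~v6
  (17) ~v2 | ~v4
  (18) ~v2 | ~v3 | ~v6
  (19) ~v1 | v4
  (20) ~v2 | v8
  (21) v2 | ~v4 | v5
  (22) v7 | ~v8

v1: False; v2: False; v3: False; v4: True; v5: True; v6: False; v7: True; v8: True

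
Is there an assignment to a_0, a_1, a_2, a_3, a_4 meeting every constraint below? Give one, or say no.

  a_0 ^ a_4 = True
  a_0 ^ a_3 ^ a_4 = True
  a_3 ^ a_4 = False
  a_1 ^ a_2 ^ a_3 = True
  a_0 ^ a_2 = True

a_0 = True; a_1 = True; a_2 = False; a_3 = False; a_4 = False

a_0 ^ a_4 = T ^ F = True ✓
a_0 ^ a_3 ^ a_4 = T ^ F ^ F = True ✓
a_3 ^ a_4 = F ^ F = False ✓
a_1 ^ a_2 ^ a_3 = T ^ F ^ F = True ✓
a_0 ^ a_2 = T ^ F = True ✓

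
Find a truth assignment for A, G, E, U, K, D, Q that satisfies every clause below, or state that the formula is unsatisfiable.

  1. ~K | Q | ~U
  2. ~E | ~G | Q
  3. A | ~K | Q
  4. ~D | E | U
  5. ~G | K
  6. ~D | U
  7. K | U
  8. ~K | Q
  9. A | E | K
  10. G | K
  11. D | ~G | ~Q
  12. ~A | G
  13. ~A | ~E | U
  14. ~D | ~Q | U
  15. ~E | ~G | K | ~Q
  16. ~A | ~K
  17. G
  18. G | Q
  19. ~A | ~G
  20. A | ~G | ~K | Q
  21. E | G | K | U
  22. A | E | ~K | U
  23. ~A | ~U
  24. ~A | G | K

Unit clause (G) forces G = True.
In (~A | ~G) only ~A is left, so A = False.
In (~G | K) only K is left, so K = True.
In (~K | Q) only Q is left, so Q = True.
In (D | ~G | ~Q) only D is left, so D = True.
In (~D | ~Q | U) only U is left, so U = True.
Set E = False.
All clauses satisfied.

A=F, G=T, E=F, U=T, K=T, D=T, Q=T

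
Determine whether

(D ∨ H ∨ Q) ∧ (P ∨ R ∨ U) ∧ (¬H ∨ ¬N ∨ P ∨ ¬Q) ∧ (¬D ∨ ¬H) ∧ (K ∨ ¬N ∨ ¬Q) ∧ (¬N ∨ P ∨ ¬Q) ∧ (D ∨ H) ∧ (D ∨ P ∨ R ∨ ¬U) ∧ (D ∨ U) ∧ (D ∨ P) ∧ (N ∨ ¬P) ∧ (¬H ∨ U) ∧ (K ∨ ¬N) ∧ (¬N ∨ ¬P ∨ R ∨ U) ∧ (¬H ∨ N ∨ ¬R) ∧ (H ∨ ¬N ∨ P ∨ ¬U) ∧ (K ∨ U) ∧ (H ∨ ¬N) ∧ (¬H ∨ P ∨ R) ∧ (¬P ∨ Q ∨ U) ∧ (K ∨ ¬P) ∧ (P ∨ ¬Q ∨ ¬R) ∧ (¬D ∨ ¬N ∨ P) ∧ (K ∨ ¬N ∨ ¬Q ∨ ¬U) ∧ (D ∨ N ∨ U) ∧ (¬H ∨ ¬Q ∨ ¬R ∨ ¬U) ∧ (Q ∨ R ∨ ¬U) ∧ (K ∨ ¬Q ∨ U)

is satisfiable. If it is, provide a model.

Set P = False.
  then (D ∨ P) forces D = True.
  then (¬D ∨ ¬N ∨ P) forces N = False.
  then (¬D ∨ ¬H) forces H = False.
Set K = True.
Set U = True.
Set Q = False.
  then (Q ∨ R ∨ ¬U) forces R = True.
All clauses satisfied.

P=F; K=T; U=T; Q=F; H=F; N=F; R=T; D=T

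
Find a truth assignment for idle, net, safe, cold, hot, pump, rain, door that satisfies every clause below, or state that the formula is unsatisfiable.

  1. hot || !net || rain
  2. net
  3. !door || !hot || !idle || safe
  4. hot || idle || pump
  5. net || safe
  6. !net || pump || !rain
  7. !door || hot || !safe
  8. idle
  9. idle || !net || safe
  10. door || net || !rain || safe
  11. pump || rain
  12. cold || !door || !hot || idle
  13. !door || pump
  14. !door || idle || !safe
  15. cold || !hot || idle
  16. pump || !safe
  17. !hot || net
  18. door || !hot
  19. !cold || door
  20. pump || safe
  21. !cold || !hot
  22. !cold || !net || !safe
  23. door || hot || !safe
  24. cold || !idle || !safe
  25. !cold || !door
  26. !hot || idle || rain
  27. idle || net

Unit clause (net) forces net = True.
Unit clause (idle) forces idle = True.
Try safe = True:
  (pump || !safe) forces pump = True.
  (!cold || !net || !safe) forces cold = False.
  clause (cold || !idle || !safe) is falsified — backtrack.
So safe = False.
  then (pump || safe) forces pump = True.
Set cold = False.
Try hot = True:
  (!door || !hot || !idle || safe) forces door = False.
  clause (door || !hot) is falsified — backtrack.
So hot = False.
  then (hot || !net || rain) forces rain = True.
Set door = True.
All clauses satisfied.

idle=T, net=T, safe=F, cold=F, hot=F, pump=T, rain=T, door=T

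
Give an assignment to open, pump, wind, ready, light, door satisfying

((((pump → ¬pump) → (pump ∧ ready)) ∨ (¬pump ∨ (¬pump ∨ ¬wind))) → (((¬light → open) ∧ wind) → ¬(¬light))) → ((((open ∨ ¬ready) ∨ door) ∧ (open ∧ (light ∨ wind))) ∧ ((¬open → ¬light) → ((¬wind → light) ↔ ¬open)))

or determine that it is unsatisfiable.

open=T, pump=T, wind=T, ready=T, light=F, door=F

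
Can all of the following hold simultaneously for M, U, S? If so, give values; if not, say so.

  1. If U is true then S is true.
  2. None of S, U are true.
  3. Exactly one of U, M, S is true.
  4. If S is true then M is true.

M: True, U: False, S: False

  (1) U=F ⇒ S: vacuous ✓
  (2) {S, U}: 0 true — none ✓
  (3) {U, M, S}: 1 true — exactly one ✓
  (4) S=F ⇒ M: vacuous ✓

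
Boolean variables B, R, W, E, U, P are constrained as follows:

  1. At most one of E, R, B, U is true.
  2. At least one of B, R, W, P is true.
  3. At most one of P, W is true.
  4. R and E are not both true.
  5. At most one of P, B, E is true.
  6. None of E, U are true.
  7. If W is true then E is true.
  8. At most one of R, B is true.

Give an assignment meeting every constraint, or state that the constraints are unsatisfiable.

B = False, R = True, W = False, E = False, U = False, P = True

  (1) {E, R, B, U}: 1 true — at most one ✓
  (2) {B, R, W, P}: 2 true — at least one ✓
  (3) {P, W}: 1 true — at most one ✓
  (4) R=T, E=F — not both ✓
  (5) {P, B, E}: 1 true — at most one ✓
  (6) {E, U}: 0 true — none ✓
  (7) W=F ⇒ E: vacuous ✓
  (8) {R, B}: 1 true — at most one ✓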